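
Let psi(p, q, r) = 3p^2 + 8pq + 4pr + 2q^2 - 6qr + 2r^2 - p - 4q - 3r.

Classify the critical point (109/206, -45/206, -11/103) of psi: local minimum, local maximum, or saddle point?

The Hessian is constant: H = [[6, 8, 4], [8, 4, -6], [4, -6, 4]].
Leading principal minors: Δ₁ = 6, Δ₂ = -40, Δ₃ = -824.
The minors fit neither the all-positive nor the alternating-sign pattern, so H is indefinite: a saddle point.

saddle point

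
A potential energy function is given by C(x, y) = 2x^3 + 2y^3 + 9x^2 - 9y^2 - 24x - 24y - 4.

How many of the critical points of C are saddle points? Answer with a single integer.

C separates as a function of x plus a function of y, so ∇C=0 decouples.
∂C/∂x = 6(x - 1)(x + 4) = 0 at x ∈ {-4, 1}; ∂C/∂y = 6(y - 4)(y + 1) = 0 at y ∈ {-1, 4}.
The Hessian is diagonal: diag(C_xx, C_yy). Second derivatives: C_xx(-4)=-30, C_xx(1)=30; C_yy(-1)=-30, C_yy(4)=30.
Saddle points occur where the two diagonal entries have opposite signs: (-4, 4), (1, -1). Count: 2.

2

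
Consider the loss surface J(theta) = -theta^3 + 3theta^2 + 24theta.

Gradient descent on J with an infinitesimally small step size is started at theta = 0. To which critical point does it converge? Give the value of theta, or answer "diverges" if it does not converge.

J'(theta) = -3(theta - 4)(theta + 2), so J'(0) = 24.
Gradient descent moves in the -J' direction, i.e. theta is decreasing.
The nearest critical point in that direction is theta = -2, where J'' = 18 > 0 (a local minimum). The iterate converges there.

-2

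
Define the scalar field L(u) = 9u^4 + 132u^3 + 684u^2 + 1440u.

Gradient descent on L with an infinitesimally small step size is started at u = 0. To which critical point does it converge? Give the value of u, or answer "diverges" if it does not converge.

-2

L'(u) = 36(u + 2)(u + 4)(u + 5), so L'(0) = 1440.
Gradient descent moves in the -L' direction, i.e. u is decreasing.
The nearest critical point in that direction is u = -2, where L'' = 216 > 0 (a local minimum). The iterate converges there.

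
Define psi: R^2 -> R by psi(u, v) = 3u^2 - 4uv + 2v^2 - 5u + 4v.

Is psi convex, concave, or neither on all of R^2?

psi is quadratic, so its Hessian is the constant matrix H = [[6, -4], [-4, 4]].
det(H) = 8, tr(H) = 10.
det(H) > 0 and tr(H) > 0, so H is positive definite everywhere: convex.

convex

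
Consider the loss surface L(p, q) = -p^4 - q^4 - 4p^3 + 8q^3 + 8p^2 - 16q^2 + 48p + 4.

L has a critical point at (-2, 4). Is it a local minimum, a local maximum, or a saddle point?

saddle point

The mixed partial ∂²L/∂p∂q is 0, so the Hessian at any point is diag(L_pp, L_qq) = diag(4(-3p^2 - 6p + 4), 4(-3q^2 + 12q - 8)).
At (-2, 4): H = diag(16, -32).
The eigenvalues have opposite signs, so H is indefinite: a saddle point.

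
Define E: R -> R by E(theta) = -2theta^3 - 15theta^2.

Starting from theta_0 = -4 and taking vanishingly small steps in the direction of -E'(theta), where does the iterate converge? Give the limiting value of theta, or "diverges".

-5

E'(theta) = -6theta(theta + 5), so E'(-4) = 24.
Gradient descent moves in the -E' direction, i.e. theta is decreasing.
The nearest critical point in that direction is theta = -5, where E'' = 30 > 0 (a local minimum). The iterate converges there.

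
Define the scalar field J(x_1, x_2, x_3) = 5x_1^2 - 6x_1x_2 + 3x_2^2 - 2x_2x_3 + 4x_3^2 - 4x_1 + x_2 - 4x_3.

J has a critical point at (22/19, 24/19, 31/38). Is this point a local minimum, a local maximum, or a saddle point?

The Hessian is constant: H = [[10, -6, 0], [-6, 6, -2], [0, -2, 8]].
Leading principal minors: Δ₁ = 10, Δ₂ = 24, Δ₃ = 152.
All leading minors are positive, so H is positive definite: a local minimum.

local minimum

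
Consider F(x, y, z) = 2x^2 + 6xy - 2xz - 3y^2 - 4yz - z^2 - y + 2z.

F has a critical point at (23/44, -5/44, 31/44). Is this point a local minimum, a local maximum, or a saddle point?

The Hessian is constant: H = [[4, 6, -2], [6, -6, -4], [-2, -4, -2]].
Leading principal minors: Δ₁ = 4, Δ₂ = -60, Δ₃ = 176.
The minors fit neither the all-positive nor the alternating-sign pattern, so H is indefinite: a saddle point.

saddle point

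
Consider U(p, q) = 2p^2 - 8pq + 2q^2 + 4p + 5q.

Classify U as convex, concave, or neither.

U is quadratic, so its Hessian is the constant matrix H = [[4, -8], [-8, 4]].
det(H) = -48, tr(H) = 8.
det(H) < 0, so H is indefinite: neither convex nor concave.

neither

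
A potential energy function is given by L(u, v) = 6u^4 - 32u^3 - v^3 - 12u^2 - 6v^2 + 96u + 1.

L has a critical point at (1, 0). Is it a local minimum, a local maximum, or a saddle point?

local maximum

The mixed partial ∂²L/∂u∂v is 0, so the Hessian at any point is diag(L_uu, L_vv) = diag(24(3u^2 - 8u - 1), -6(v + 2)).
At (1, 0): H = diag(-144, -12).
Both eigenvalues are negative, so H is negative definite: a local maximum.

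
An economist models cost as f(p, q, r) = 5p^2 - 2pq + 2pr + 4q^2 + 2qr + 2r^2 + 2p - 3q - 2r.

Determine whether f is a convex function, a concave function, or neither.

convex

f is quadratic, so its Hessian is the constant matrix H = [[10, -2, 2], [-2, 8, 2], [2, 2, 4]].
Leading principal minors: 10, 76, 216.
All positive ⇒ H ≻ 0 ⇒ convex.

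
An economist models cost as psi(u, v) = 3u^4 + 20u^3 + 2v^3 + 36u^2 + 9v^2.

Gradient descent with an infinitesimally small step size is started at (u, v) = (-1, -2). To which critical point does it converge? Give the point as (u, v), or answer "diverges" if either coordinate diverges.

(0, 0)

psi is separable, so gradient descent decouples: u follows -∂psi/∂u, v follows -∂psi/∂v.
∂psi/∂u = 12u(u + 2)(u + 3); at u=-1 this is -24, so u increases.
∂psi/∂v = 6v(v + 3); at v=-2 this is -12, so v increases.
u converges to its nearest critical value 0 (a local min of the u-part); v converges to 0. The iterate converges to (0, 0).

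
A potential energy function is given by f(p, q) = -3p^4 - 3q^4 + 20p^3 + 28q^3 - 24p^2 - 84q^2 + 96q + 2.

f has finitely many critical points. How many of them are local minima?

f separates as a function of p plus a function of q, so ∇f=0 decouples.
∂f/∂p = -12p(p - 4)(p - 1) = 0 at p ∈ {0, 1, 4}; ∂f/∂q = -12(q - 4)(q - 2)(q - 1) = 0 at q ∈ {1, 2, 4}.
The Hessian is diagonal: diag(f_pp, f_qq). Second derivatives: f_pp(0)=-48, f_pp(1)=36, f_pp(4)=-144; f_qq(1)=-36, f_qq(2)=24, f_qq(4)=-72.
Local minima occur where both diagonal entries positive: (1, 2). Count: 1.

1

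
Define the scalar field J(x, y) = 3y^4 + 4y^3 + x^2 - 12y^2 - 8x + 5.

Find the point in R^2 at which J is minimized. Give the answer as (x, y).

(4, -2)

J(x,y) separates as P(x) + Q(y) + 5, so its minimum is min P + min Q + 5.
P'(x) = 2x - 8 vanishes at x ∈ {4}; Q'(y) = 12y(y - 1)(y + 2) vanishes at y ∈ {-2, 0, 1}.
Local minima of P (where P''>0): P(4)=-16. Local minima of Q: Q(-2)=-32, Q(1)=-5.
So the global minimum of J is P(4) + Q(-2) + 5 = -16 − 32 + 5 = -43, attained at (4, -2).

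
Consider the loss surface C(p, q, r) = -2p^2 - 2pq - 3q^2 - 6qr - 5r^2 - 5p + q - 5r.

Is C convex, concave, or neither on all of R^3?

C is quadratic, so its Hessian is the constant matrix H = [[-4, -2, 0], [-2, -6, -6], [0, -6, -10]].
Leading principal minors: -4, 20, -56.
Signs alternate −, +, − ⇒ H ≺ 0 ⇒ concave.

concave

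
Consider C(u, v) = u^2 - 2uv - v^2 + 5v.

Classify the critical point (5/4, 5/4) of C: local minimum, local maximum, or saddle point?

The Hessian of C is constant: H = [[2, -2], [-2, -2]].
det(H) = 2·(-2) − (-2)² = -8.
Since det(H) < 0, H is indefinite and the critical point is a saddle point.

saddle point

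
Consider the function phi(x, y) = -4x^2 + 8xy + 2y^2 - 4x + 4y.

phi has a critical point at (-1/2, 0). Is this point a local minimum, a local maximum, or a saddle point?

saddle point

The Hessian of phi is constant: H = [[-8, 8], [8, 4]].
det(H) = (-8)·4 − 8² = -96.
Since det(H) < 0, H is indefinite and the critical point is a saddle point.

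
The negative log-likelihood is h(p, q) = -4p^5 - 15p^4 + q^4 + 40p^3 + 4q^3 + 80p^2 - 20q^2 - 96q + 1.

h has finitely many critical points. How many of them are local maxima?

h separates as a function of p plus a function of q, so ∇h=0 decouples.
∂h/∂p = -20p(p - 2)(p + 1)(p + 4) = 0 at p ∈ {-4, -1, 0, 2}; ∂h/∂q = 4(q - 3)(q + 2)(q + 4) = 0 at q ∈ {-4, -2, 3}.
The Hessian is diagonal: diag(h_pp, h_qq). Second derivatives: h_pp(-4)=1440, h_pp(-1)=-180, h_pp(0)=160, h_pp(2)=-720; h_qq(-4)=56, h_qq(-2)=-40, h_qq(3)=140.
Local maxima occur where both diagonal entries negative: (-1, -2), (2, -2). Count: 2.

2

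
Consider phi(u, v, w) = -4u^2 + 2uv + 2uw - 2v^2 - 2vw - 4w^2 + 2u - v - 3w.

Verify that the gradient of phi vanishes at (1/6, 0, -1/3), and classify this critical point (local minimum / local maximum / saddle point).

local maximum

∇phi = (-8u + 2v + 2w + 2, 2u - 4v - 2w - 1, 2u - 2v - 8w - 3); substituting (1/6, 0, -1/3) gives ∇phi = (0, 0, 0), so (1/6, 0, -1/3) is indeed a critical point.
The Hessian is constant: H = [[-8, 2, 2], [2, -4, -2], [2, -2, -8]].
Leading principal minors: Δ₁ = -8, Δ₂ = 28, Δ₃ = -192.
The minors alternate sign starting negative (−, +, −), so H is negative definite: a local maximum.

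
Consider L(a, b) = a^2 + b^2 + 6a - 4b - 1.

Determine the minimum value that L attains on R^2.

L(a,b) separates as P(a) + Q(b) − 1, so its minimum is min P + min Q − 1.
P'(a) = 2a + 6 vanishes at a ∈ {-3}; Q'(b) = 2b - 4 vanishes at b ∈ {2}.
Local minima of P (where P''>0): P(-3)=-9. Local minima of Q: Q(2)=-4.
So the global minimum of L is P(-3) + Q(2) − 1 = -9 − 4 − 1 = -14, attained at (-3, 2).

-14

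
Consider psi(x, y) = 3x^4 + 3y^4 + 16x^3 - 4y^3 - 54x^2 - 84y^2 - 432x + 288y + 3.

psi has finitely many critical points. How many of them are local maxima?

psi separates as a function of x plus a function of y, so ∇psi=0 decouples.
∂psi/∂x = 12(x - 3)(x + 3)(x + 4) = 0 at x ∈ {-4, -3, 3}; ∂psi/∂y = 12(y - 3)(y - 2)(y + 4) = 0 at y ∈ {-4, 2, 3}.
The Hessian is diagonal: diag(psi_xx, psi_yy). Second derivatives: psi_xx(-4)=84, psi_xx(-3)=-72, psi_xx(3)=504; psi_yy(-4)=504, psi_yy(2)=-72, psi_yy(3)=84.
Local maxima occur where both diagonal entries negative: (-3, 2). Count: 1.

1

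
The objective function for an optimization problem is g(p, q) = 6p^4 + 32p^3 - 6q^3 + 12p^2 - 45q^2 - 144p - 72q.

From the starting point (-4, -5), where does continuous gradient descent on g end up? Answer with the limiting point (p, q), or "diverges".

(-3, -4)

g is separable, so gradient descent decouples: p follows -∂g/∂p, q follows -∂g/∂q.
∂g/∂p = 24(p - 1)(p + 2)(p + 3); at p=-4 this is -240, so p increases.
∂g/∂q = -18(q + 1)(q + 4); at q=-5 this is -72, so q increases.
p converges to its nearest critical value -3 (a local min of the p-part); q converges to -4. The iterate converges to (-3, -4).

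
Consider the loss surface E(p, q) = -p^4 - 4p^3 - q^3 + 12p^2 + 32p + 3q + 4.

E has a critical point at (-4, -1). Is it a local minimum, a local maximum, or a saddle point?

The mixed partial ∂²E/∂p∂q is 0, so the Hessian at any point is diag(E_pp, E_qq) = diag(12(-p^2 - 2p + 2), -6q).
At (-4, -1): H = diag(-72, 6).
The eigenvalues have opposite signs, so H is indefinite: a saddle point.

saddle point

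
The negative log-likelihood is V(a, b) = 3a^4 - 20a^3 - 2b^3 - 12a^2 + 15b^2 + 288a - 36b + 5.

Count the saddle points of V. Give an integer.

V separates as a function of a plus a function of b, so ∇V=0 decouples.
∂V/∂a = 12(a - 4)(a - 3)(a + 2) = 0 at a ∈ {-2, 3, 4}; ∂V/∂b = -6(b - 3)(b - 2) = 0 at b ∈ {2, 3}.
The Hessian is diagonal: diag(V_aa, V_bb). Second derivatives: V_aa(-2)=360, V_aa(3)=-60, V_aa(4)=72; V_bb(2)=6, V_bb(3)=-6.
Saddle points occur where the two diagonal entries have opposite signs: (-2, 3), (3, 2), (4, 3). Count: 3.

3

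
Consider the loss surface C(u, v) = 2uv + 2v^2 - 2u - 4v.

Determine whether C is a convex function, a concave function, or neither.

neither

C is quadratic, so its Hessian is the constant matrix H = [[0, 2], [2, 4]].
det(H) = -4, tr(H) = 4.
det(H) < 0, so H is indefinite: neither convex nor concave.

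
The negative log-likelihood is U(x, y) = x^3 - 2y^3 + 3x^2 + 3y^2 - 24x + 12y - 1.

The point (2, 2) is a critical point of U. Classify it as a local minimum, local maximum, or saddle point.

saddle point

The mixed partial ∂²U/∂x∂y is 0, so the Hessian at any point is diag(U_xx, U_yy) = diag(6(x + 1), 6(-2y + 1)).
At (2, 2): H = diag(18, -18).
The eigenvalues have opposite signs, so H is indefinite: a saddle point.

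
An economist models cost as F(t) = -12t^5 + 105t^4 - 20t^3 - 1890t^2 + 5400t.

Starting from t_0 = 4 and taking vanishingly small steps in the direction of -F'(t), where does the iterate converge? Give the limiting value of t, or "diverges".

F'(t) = -60(t - 5)(t - 3)(t - 2)(t + 3), so F'(4) = 840.
Gradient descent moves in the -F' direction, i.e. t is decreasing.
The nearest critical point in that direction is t = 3, where F'' = 720 > 0 (a local minimum). The iterate converges there.

3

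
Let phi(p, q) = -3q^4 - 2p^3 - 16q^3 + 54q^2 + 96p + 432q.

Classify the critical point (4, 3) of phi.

The mixed partial ∂²phi/∂p∂q is 0, so the Hessian at any point is diag(phi_pp, phi_qq) = diag(-12p, 12(-3q^2 - 8q + 9)).
At (4, 3): H = diag(-48, -504).
Both eigenvalues are negative, so H is negative definite: a local maximum.

local maximum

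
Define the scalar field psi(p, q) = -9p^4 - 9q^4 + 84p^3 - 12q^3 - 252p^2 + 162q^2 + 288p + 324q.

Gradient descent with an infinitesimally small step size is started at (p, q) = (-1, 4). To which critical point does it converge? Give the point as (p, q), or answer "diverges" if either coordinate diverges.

psi is separable, so gradient descent decouples: p follows -∂psi/∂p, q follows -∂psi/∂q.
∂psi/∂p = -36(p - 4)(p - 2)(p - 1); at p=-1 this is 1080, so p decreases.
∂psi/∂q = -36(q - 3)(q + 1)(q + 3); at q=4 this is -1260, so q increases.
The p-coordinate has no critical point in that direction and runs off to infinity.

diverges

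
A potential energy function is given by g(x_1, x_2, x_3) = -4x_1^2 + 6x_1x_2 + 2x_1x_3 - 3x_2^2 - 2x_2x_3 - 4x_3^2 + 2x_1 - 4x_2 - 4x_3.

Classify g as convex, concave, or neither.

concave

g is quadratic, so its Hessian is the constant matrix H = [[-8, 6, 2], [6, -6, -2], [2, -2, -8]].
Leading principal minors: -8, 12, -88.
Signs alternate −, +, − ⇒ H ≺ 0 ⇒ concave.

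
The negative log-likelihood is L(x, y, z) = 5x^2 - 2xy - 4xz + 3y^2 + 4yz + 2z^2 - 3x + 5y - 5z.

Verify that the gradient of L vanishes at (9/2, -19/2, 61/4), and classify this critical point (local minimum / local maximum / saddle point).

∇L = (10x - 2y - 4z - 3, -2x + 6y + 4z + 5, -4x + 4y + 4z - 5); substituting (9/2, -19/2, 61/4) gives ∇L = (0, 0, 0), so (9/2, -19/2, 61/4) is indeed a critical point.
The Hessian is constant: H = [[10, -2, -4], [-2, 6, 4], [-4, 4, 4]].
Leading principal minors: Δ₁ = 10, Δ₂ = 56, Δ₃ = 32.
All leading minors are positive, so H is positive definite: a local minimum.

local minimum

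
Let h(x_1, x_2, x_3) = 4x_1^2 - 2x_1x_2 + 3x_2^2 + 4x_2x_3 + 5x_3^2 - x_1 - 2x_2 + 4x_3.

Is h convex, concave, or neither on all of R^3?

convex

h is quadratic, so its Hessian is the constant matrix H = [[8, -2, 0], [-2, 6, 4], [0, 4, 10]].
Leading principal minors: 8, 44, 312.
All positive ⇒ H ≻ 0 ⇒ convex.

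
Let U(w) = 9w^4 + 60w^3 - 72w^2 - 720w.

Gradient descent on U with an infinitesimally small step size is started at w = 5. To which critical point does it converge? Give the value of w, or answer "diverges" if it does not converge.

U'(w) = 36(w - 2)(w + 2)(w + 5), so U'(5) = 7560.
Gradient descent moves in the -U' direction, i.e. w is decreasing.
The nearest critical point in that direction is w = 2, where U'' = 1008 > 0 (a local minimum). The iterate converges there.

2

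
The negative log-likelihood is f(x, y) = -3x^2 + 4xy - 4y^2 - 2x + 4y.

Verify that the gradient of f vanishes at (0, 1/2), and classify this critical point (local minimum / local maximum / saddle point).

∇f = (-6x + 4y - 2, 4x - 8y + 4); substituting (0, 1/2) gives ∇f = (0, 0), so (0, 1/2) is indeed a critical point.
The Hessian of f is constant: H = [[-6, 4], [4, -8]].
det(H) = (-6)·(-8) − 4² = 32.
det(H) > 0 and tr(H) = -14 < 0, so H is negative definite and the point is a local maximum.

local maximum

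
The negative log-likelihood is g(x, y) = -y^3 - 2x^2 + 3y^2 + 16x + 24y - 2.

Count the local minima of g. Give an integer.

g separates as a function of x plus a function of y, so ∇g=0 decouples.
∂g/∂x = -4(x - 4) = 0 at x ∈ {4}; ∂g/∂y = -3(y - 4)(y + 2) = 0 at y ∈ {-2, 4}.
The Hessian is diagonal: diag(g_xx, g_yy). Second derivatives: g_xx(4)=-4; g_yy(-2)=18, g_yy(4)=-18.
Local minima occur where both diagonal entries positive: none. Count: 0.

0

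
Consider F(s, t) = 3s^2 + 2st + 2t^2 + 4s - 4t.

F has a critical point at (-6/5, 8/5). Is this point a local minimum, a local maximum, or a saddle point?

The Hessian of F is constant: H = [[6, 2], [2, 4]].
det(H) = 6·4 − 2² = 20.
det(H) > 0 and tr(H) = 10 > 0, so H is positive definite and the point is a local minimum.

local minimum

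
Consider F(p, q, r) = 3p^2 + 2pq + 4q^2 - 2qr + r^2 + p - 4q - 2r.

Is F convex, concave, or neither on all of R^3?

convex

F is quadratic, so its Hessian is the constant matrix H = [[6, 2, 0], [2, 8, -2], [0, -2, 2]].
Leading principal minors: 6, 44, 64.
All positive ⇒ H ≻ 0 ⇒ convex.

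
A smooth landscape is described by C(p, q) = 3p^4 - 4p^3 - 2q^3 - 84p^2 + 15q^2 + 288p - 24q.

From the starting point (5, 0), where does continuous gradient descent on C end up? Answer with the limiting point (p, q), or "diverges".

C is separable, so gradient descent decouples: p follows -∂C/∂p, q follows -∂C/∂q.
∂C/∂p = 12(p - 3)(p - 2)(p + 4); at p=5 this is 648, so p decreases.
∂C/∂q = -6(q - 4)(q - 1); at q=0 this is -24, so q increases.
p converges to its nearest critical value 3 (a local min of the p-part); q converges to 1. The iterate converges to (3, 1).

(3, 1)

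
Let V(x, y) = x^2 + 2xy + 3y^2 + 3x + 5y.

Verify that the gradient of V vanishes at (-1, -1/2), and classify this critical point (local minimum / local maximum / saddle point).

∇V = (2x + 2y + 3, 2x + 6y + 5); substituting (-1, -1/2) gives ∇V = (0, 0), so (-1, -1/2) is indeed a critical point.
The Hessian of V is constant: H = [[2, 2], [2, 6]].
det(H) = 2·6 − 2² = 8.
det(H) > 0 and tr(H) = 8 > 0, so H is positive definite and the point is a local minimum.

local minimum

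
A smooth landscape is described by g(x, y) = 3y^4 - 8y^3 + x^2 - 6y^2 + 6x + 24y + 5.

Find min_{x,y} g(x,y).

g(x,y) separates as P(x) + Q(y) + 5, so its minimum is min P + min Q + 5.
P'(x) = 2x + 6 vanishes at x ∈ {-3}; Q'(y) = 12(y - 2)(y - 1)(y + 1) vanishes at y ∈ {-1, 1, 2}.
Local minima of P (where P''>0): P(-3)=-9. Local minima of Q: Q(-1)=-19, Q(2)=8.
So the global minimum of g is P(-3) + Q(-1) + 5 = -9 − 19 + 5 = -23, attained at (-3, -1).

-23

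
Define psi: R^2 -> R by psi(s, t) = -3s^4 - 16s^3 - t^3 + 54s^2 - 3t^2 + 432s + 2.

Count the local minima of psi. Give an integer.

psi separates as a function of s plus a function of t, so ∇psi=0 decouples.
∂psi/∂s = -12(s - 3)(s + 3)(s + 4) = 0 at s ∈ {-4, -3, 3}; ∂psi/∂t = -3t(t + 2) = 0 at t ∈ {-2, 0}.
The Hessian is diagonal: diag(psi_ss, psi_tt). Second derivatives: psi_ss(-4)=-84, psi_ss(-3)=72, psi_ss(3)=-504; psi_tt(-2)=6, psi_tt(0)=-6.
Local minima occur where both diagonal entries positive: (-3, -2). Count: 1.

1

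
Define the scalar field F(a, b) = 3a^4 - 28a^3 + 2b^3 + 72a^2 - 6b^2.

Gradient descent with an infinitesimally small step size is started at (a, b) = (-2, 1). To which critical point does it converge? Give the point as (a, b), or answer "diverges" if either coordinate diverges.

(0, 2)

F is separable, so gradient descent decouples: a follows -∂F/∂a, b follows -∂F/∂b.
∂F/∂a = 12a(a - 4)(a - 3); at a=-2 this is -720, so a increases.
∂F/∂b = 6b(b - 2); at b=1 this is -6, so b increases.
a converges to its nearest critical value 0 (a local min of the a-part); b converges to 2. The iterate converges to (0, 2).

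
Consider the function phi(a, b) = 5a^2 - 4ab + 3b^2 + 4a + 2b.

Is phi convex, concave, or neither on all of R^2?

convex

phi is quadratic, so its Hessian is the constant matrix H = [[10, -4], [-4, 6]].
det(H) = 44, tr(H) = 16.
det(H) > 0 and tr(H) > 0, so H is positive definite everywhere: convex.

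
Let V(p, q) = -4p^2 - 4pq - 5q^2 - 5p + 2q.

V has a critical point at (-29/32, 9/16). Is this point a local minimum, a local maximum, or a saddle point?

local maximum

The Hessian of V is constant: H = [[-8, -4], [-4, -10]].
det(H) = (-8)·(-10) − (-4)² = 64.
det(H) > 0 and tr(H) = -18 < 0, so H is negative definite and the point is a local maximum.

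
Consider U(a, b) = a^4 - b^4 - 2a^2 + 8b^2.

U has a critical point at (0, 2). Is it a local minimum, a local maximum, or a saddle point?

The mixed partial ∂²U/∂a∂b is 0, so the Hessian at any point is diag(U_aa, U_bb) = diag(4(3a^2 - 1), 4(-3b^2 + 4)).
At (0, 2): H = diag(-4, -32).
Both eigenvalues are negative, so H is negative definite: a local maximum.

local maximum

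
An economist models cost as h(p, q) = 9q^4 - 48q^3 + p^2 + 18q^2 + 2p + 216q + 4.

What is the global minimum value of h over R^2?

-138

h(p,q) separates as A(p) + B(q) + 4, so its minimum is min A + min B + 4.
A'(p) = 2p + 2 vanishes at p ∈ {-1}; B'(q) = 36(q - 3)(q - 2)(q + 1) vanishes at q ∈ {-1, 2, 3}.
Local minima of A (where A''>0): A(-1)=-1. Local minima of B: B(-1)=-141, B(3)=243.
So the global minimum of h is A(-1) + B(-1) + 4 = -1 − 141 + 4 = -138, attained at (-1, -1).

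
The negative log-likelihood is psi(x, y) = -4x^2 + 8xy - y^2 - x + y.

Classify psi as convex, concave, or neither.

neither

psi is quadratic, so its Hessian is the constant matrix H = [[-8, 8], [8, -2]].
det(H) = -48, tr(H) = -10.
det(H) < 0, so H is indefinite: neither convex nor concave.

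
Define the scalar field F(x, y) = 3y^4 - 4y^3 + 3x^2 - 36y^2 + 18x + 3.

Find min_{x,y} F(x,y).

-213

F(x,y) separates as P(x) + Q(y) + 3, so its minimum is min P + min Q + 3.
P'(x) = 6x + 18 vanishes at x ∈ {-3}; Q'(y) = 12y(y - 3)(y + 2) vanishes at y ∈ {-2, 0, 3}.
Local minima of P (where P''>0): P(-3)=-27. Local minima of Q: Q(-2)=-64, Q(3)=-189.
So the global minimum of F is P(-3) + Q(3) + 3 = -27 − 189 + 3 = -213, attained at (-3, 3).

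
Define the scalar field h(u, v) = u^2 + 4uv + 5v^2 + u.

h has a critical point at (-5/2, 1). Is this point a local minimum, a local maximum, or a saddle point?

The Hessian of h is constant: H = [[2, 4], [4, 10]].
det(H) = 2·10 − 4² = 4.
det(H) > 0 and tr(H) = 12 > 0, so H is positive definite and the point is a local minimum.

local minimum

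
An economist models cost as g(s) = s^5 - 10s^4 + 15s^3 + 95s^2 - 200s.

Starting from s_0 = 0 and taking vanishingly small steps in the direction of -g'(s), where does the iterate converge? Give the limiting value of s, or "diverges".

1

g'(s) = 5(s - 5)(s - 4)(s - 1)(s + 2), so g'(0) = -200.
Gradient descent moves in the -g' direction, i.e. s is increasing.
The nearest critical point in that direction is s = 1, where g'' = 180 > 0 (a local minimum). The iterate converges there.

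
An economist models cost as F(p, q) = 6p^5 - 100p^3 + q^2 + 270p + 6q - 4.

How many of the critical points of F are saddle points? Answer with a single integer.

2

F separates as a function of p plus a function of q, so ∇F=0 decouples.
∂F/∂p = 30(p - 3)(p - 1)(p + 1)(p + 3) = 0 at p ∈ {-3, -1, 1, 3}; ∂F/∂q = 2(q + 3) = 0 at q ∈ {-3}.
The Hessian is diagonal: diag(F_pp, F_qq). Second derivatives: F_pp(-3)=-1440, F_pp(-1)=480, F_pp(1)=-480, F_pp(3)=1440; F_qq(-3)=2.
Saddle points occur where the two diagonal entries have opposite signs: (-3, -3), (1, -3). Count: 2.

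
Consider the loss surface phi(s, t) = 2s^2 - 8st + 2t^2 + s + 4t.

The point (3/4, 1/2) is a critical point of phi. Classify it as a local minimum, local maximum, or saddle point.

The Hessian of phi is constant: H = [[4, -8], [-8, 4]].
det(H) = 4·4 − (-8)² = -48.
Since det(H) < 0, H is indefinite and the critical point is a saddle point.

saddle point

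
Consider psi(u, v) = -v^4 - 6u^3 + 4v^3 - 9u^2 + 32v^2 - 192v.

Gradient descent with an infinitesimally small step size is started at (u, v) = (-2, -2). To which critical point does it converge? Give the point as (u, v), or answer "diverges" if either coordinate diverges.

psi is separable, so gradient descent decouples: u follows -∂psi/∂u, v follows -∂psi/∂v.
∂psi/∂u = -18u(u + 1); at u=-2 this is -36, so u increases.
∂psi/∂v = -4(v - 4)(v - 3)(v + 4); at v=-2 this is -240, so v increases.
u converges to its nearest critical value -1 (a local min of the u-part); v converges to 3. The iterate converges to (-1, 3).

(-1, 3)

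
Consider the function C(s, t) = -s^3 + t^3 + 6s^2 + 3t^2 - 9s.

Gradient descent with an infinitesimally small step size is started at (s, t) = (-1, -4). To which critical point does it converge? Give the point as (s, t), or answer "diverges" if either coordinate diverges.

diverges

C is separable, so gradient descent decouples: s follows -∂C/∂s, t follows -∂C/∂t.
∂C/∂s = -3(s - 3)(s - 1); at s=-1 this is -24, so s increases.
∂C/∂t = 3t(t + 2); at t=-4 this is 24, so t decreases.
The t-coordinate has no critical point in that direction and runs off to infinity.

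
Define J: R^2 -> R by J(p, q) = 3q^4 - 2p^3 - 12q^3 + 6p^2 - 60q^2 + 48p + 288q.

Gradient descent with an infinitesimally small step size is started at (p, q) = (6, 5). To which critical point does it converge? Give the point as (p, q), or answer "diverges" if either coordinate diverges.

diverges

J is separable, so gradient descent decouples: p follows -∂J/∂p, q follows -∂J/∂q.
∂J/∂p = -6(p - 4)(p + 2); at p=6 this is -96, so p increases.
∂J/∂q = 12(q - 4)(q - 2)(q + 3); at q=5 this is 288, so q decreases.
The p-coordinate has no critical point in that direction and runs off to infinity.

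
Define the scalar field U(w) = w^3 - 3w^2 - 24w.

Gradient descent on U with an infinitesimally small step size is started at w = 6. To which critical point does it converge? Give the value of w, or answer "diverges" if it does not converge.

4

U'(w) = 3(w - 4)(w + 2), so U'(6) = 48.
Gradient descent moves in the -U' direction, i.e. w is decreasing.
The nearest critical point in that direction is w = 4, where U'' = 18 > 0 (a local minimum). The iterate converges there.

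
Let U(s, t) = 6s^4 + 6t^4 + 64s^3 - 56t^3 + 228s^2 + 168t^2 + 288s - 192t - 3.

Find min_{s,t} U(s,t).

U(s,t) separates as P(s) + Q(t) − 3, so its minimum is min P + min Q − 3.
P'(s) = 24(s + 1)(s + 3)(s + 4) vanishes at s ∈ {-4, -3, -1}; Q'(t) = 24(t - 4)(t - 2)(t - 1) vanishes at t ∈ {1, 2, 4}.
Local minima of P (where P''>0): P(-4)=-64, P(-1)=-118. Local minima of Q: Q(1)=-74, Q(4)=-128.
So the global minimum of U is P(-1) + Q(4) − 3 = -118 − 128 − 3 = -249, attained at (-1, 4).

-249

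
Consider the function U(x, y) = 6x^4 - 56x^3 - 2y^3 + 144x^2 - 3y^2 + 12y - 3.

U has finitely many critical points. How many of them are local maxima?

U separates as a function of x plus a function of y, so ∇U=0 decouples.
∂U/∂x = 24x(x - 4)(x - 3) = 0 at x ∈ {0, 3, 4}; ∂U/∂y = -6(y - 1)(y + 2) = 0 at y ∈ {-2, 1}.
The Hessian is diagonal: diag(U_xx, U_yy). Second derivatives: U_xx(0)=288, U_xx(3)=-72, U_xx(4)=96; U_yy(-2)=18, U_yy(1)=-18.
Local maxima occur where both diagonal entries negative: (3, 1). Count: 1.

1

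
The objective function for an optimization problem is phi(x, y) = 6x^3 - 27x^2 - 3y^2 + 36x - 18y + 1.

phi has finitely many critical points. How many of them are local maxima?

1

phi separates as a function of x plus a function of y, so ∇phi=0 decouples.
∂phi/∂x = 18(x - 2)(x - 1) = 0 at x ∈ {1, 2}; ∂phi/∂y = -6(y + 3) = 0 at y ∈ {-3}.
The Hessian is diagonal: diag(phi_xx, phi_yy). Second derivatives: phi_xx(1)=-18, phi_xx(2)=18; phi_yy(-3)=-6.
Local maxima occur where both diagonal entries negative: (1, -3). Count: 1.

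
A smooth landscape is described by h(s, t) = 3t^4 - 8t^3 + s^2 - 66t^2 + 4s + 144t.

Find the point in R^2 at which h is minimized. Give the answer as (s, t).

h(s,t) separates as P(s) + Q(t), so its minimum is min P + min Q.
P'(s) = 2s + 4 vanishes at s ∈ {-2}; Q'(t) = 12(t - 4)(t - 1)(t + 3) vanishes at t ∈ {-3, 1, 4}.
Local minima of P (where P''>0): P(-2)=-4. Local minima of Q: Q(-3)=-567, Q(4)=-224.
So the global minimum of h is P(-2) + Q(-3) = -4 − 567 = -571, attained at (-2, -3).

(-2, -3)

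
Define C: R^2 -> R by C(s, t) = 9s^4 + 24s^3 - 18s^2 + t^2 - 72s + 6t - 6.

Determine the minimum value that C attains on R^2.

-72

C(s,t) separates as P(s) + Q(t) − 6, so its minimum is min P + min Q − 6.
P'(s) = 36(s - 1)(s + 1)(s + 2) vanishes at s ∈ {-2, -1, 1}; Q'(t) = 2(t + 3) vanishes at t ∈ {-3}.
Local minima of P (where P''>0): P(-2)=24, P(1)=-57. Local minima of Q: Q(-3)=-9.
So the global minimum of C is P(1) + Q(-3) − 6 = -57 − 9 − 6 = -72, attained at (1, -3).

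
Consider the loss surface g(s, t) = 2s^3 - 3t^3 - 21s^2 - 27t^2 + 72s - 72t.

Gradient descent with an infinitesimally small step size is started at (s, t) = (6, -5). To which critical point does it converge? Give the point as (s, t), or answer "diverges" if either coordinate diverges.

(4, -4)

g is separable, so gradient descent decouples: s follows -∂g/∂s, t follows -∂g/∂t.
∂g/∂s = 6(s - 4)(s - 3); at s=6 this is 36, so s decreases.
∂g/∂t = -9(t + 2)(t + 4); at t=-5 this is -27, so t increases.
s converges to its nearest critical value 4 (a local min of the s-part); t converges to -4. The iterate converges to (4, -4).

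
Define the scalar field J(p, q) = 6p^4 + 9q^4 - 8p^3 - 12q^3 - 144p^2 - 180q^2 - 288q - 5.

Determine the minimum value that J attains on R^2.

-3781

J(p,q) separates as A(p) + B(q) − 5, so its minimum is min A + min B − 5.
A'(p) = 24p(p - 4)(p + 3) vanishes at p ∈ {-3, 0, 4}; B'(q) = 36(q - 4)(q + 1)(q + 2) vanishes at q ∈ {-2, -1, 4}.
Local minima of A (where A''>0): A(-3)=-594, A(4)=-1280. Local minima of B: B(-2)=96, B(4)=-2496.
So the global minimum of J is A(4) + B(4) − 5 = -1280 − 2496 − 5 = -3781, attained at (4, 4).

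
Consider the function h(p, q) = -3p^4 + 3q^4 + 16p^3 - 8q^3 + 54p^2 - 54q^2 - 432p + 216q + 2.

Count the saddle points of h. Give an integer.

5

h separates as a function of p plus a function of q, so ∇h=0 decouples.
∂h/∂p = -12(p - 4)(p - 3)(p + 3) = 0 at p ∈ {-3, 3, 4}; ∂h/∂q = 12(q - 3)(q - 2)(q + 3) = 0 at q ∈ {-3, 2, 3}.
The Hessian is diagonal: diag(h_pp, h_qq). Second derivatives: h_pp(-3)=-504, h_pp(3)=72, h_pp(4)=-84; h_qq(-3)=360, h_qq(2)=-60, h_qq(3)=72.
Saddle points occur where the two diagonal entries have opposite signs: (-3, -3), (-3, 3), (3, 2), (4, -3), (4, 3). Count: 5.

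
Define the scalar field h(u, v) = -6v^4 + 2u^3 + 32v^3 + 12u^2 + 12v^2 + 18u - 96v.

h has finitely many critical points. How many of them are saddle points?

h separates as a function of u plus a function of v, so ∇h=0 decouples.
∂h/∂u = 6(u + 1)(u + 3) = 0 at u ∈ {-3, -1}; ∂h/∂v = -24(v - 4)(v - 1)(v + 1) = 0 at v ∈ {-1, 1, 4}.
The Hessian is diagonal: diag(h_uu, h_vv). Second derivatives: h_uu(-3)=-12, h_uu(-1)=12; h_vv(-1)=-240, h_vv(1)=144, h_vv(4)=-360.
Saddle points occur where the two diagonal entries have opposite signs: (-3, 1), (-1, -1), (-1, 4). Count: 3.

3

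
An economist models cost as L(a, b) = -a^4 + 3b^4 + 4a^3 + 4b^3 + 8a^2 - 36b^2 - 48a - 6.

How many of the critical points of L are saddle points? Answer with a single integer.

5

L separates as a function of a plus a function of b, so ∇L=0 decouples.
∂L/∂a = -4(a - 3)(a - 2)(a + 2) = 0 at a ∈ {-2, 2, 3}; ∂L/∂b = 12b(b - 2)(b + 3) = 0 at b ∈ {-3, 0, 2}.
The Hessian is diagonal: diag(L_aa, L_bb). Second derivatives: L_aa(-2)=-80, L_aa(2)=16, L_aa(3)=-20; L_bb(-3)=180, L_bb(0)=-72, L_bb(2)=120.
Saddle points occur where the two diagonal entries have opposite signs: (-2, -3), (-2, 2), (2, 0), (3, -3), (3, 2). Count: 5.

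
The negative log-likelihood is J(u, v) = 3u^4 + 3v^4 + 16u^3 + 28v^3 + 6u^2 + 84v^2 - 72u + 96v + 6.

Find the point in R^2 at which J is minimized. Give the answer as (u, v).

(1, -4)

J(u,v) separates as P(u) + Q(v) + 6, so its minimum is min P + min Q + 6.
P'(u) = 12(u - 1)(u + 2)(u + 3) vanishes at u ∈ {-3, -2, 1}; Q'(v) = 12(v + 1)(v + 2)(v + 4) vanishes at v ∈ {-4, -2, -1}.
Local minima of P (where P''>0): P(-3)=81, P(1)=-47. Local minima of Q: Q(-4)=-64, Q(-1)=-37.
So the global minimum of J is P(1) + Q(-4) + 6 = -47 − 64 + 6 = -105, attained at (1, -4).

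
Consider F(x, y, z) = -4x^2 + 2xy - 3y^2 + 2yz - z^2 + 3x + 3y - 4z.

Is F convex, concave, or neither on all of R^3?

concave

F is quadratic, so its Hessian is the constant matrix H = [[-8, 2, 0], [2, -6, 2], [0, 2, -2]].
Leading principal minors: -8, 44, -56.
Signs alternate −, +, − ⇒ H ≺ 0 ⇒ concave.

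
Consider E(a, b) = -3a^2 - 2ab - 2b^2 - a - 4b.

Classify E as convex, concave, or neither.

E is quadratic, so its Hessian is the constant matrix H = [[-6, -2], [-2, -4]].
det(H) = 20, tr(H) = -10.
det(H) > 0 and tr(H) < 0, so H is negative definite everywhere: concave.

concave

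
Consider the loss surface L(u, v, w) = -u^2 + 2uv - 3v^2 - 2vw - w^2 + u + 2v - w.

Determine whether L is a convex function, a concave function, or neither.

L is quadratic, so its Hessian is the constant matrix H = [[-2, 2, 0], [2, -6, -2], [0, -2, -2]].
Leading principal minors: -2, 8, -8.
Signs alternate −, +, − ⇒ H ≺ 0 ⇒ concave.

concave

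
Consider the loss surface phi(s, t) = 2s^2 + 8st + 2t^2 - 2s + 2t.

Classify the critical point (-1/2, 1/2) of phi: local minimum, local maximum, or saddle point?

saddle point

The Hessian of phi is constant: H = [[4, 8], [8, 4]].
det(H) = 4·4 − 8² = -48.
Since det(H) < 0, H is indefinite and the critical point is a saddle point.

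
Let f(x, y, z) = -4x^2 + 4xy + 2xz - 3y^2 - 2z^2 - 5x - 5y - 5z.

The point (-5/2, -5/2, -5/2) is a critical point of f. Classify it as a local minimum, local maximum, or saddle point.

local maximum

The Hessian is constant: H = [[-8, 4, 2], [4, -6, 0], [2, 0, -4]].
Leading principal minors: Δ₁ = -8, Δ₂ = 32, Δ₃ = -104.
The minors alternate sign starting negative (−, +, −), so H is negative definite: a local maximum.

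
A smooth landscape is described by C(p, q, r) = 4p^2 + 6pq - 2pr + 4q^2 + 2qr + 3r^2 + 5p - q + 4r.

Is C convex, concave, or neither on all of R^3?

convex

C is quadratic, so its Hessian is the constant matrix H = [[8, 6, -2], [6, 8, 2], [-2, 2, 6]].
Leading principal minors: 8, 28, 56.
All positive ⇒ H ≻ 0 ⇒ convex.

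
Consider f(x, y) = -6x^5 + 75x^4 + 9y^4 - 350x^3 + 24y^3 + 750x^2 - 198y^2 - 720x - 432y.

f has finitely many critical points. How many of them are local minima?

4

f separates as a function of x plus a function of y, so ∇f=0 decouples.
∂f/∂x = -30(x - 4)(x - 3)(x - 2)(x - 1) = 0 at x ∈ {1, 2, 3, 4}; ∂f/∂y = 36(y - 3)(y + 1)(y + 4) = 0 at y ∈ {-4, -1, 3}.
The Hessian is diagonal: diag(f_xx, f_yy). Second derivatives: f_xx(1)=180, f_xx(2)=-60, f_xx(3)=60, f_xx(4)=-180; f_yy(-4)=756, f_yy(-1)=-432, f_yy(3)=1008.
Local minima occur where both diagonal entries positive: (1, -4), (1, 3), (3, -4), (3, 3). Count: 4.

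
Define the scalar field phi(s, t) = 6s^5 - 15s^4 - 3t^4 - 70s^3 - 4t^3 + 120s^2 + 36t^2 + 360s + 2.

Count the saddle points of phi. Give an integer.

6

phi separates as a function of s plus a function of t, so ∇phi=0 decouples.
∂phi/∂s = 30(s - 3)(s - 2)(s + 1)(s + 2) = 0 at s ∈ {-2, -1, 2, 3}; ∂phi/∂t = -12t(t - 2)(t + 3) = 0 at t ∈ {-3, 0, 2}.
The Hessian is diagonal: diag(phi_ss, phi_tt). Second derivatives: phi_ss(-2)=-600, phi_ss(-1)=360, phi_ss(2)=-360, phi_ss(3)=600; phi_tt(-3)=-180, phi_tt(0)=72, phi_tt(2)=-120.
Saddle points occur where the two diagonal entries have opposite signs: (-2, 0), (-1, -3), (-1, 2), (2, 0), (3, -3), (3, 2). Count: 6.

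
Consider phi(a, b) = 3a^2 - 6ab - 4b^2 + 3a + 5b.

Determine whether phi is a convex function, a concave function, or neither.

phi is quadratic, so its Hessian is the constant matrix H = [[6, -6], [-6, -8]].
det(H) = -84, tr(H) = -2.
det(H) < 0, so H is indefinite: neither convex nor concave.

neither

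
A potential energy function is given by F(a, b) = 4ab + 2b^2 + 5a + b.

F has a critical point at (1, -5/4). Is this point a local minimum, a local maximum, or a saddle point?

The Hessian of F is constant: H = [[0, 4], [4, 4]].
det(H) = 0·4 − 4² = -16.
Since det(H) < 0, H is indefinite and the critical point is a saddle point.

saddle point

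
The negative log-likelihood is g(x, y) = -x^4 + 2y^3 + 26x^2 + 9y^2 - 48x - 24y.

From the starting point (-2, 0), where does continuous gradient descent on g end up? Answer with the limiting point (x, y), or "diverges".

(1, 1)

g is separable, so gradient descent decouples: x follows -∂g/∂x, y follows -∂g/∂y.
∂g/∂x = -4(x - 3)(x - 1)(x + 4); at x=-2 this is -120, so x increases.
∂g/∂y = 6(y - 1)(y + 4); at y=0 this is -24, so y increases.
x converges to its nearest critical value 1 (a local min of the x-part); y converges to 1. The iterate converges to (1, 1).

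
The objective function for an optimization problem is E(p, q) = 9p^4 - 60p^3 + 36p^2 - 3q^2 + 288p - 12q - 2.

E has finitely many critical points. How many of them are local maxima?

1

E separates as a function of p plus a function of q, so ∇E=0 decouples.
∂E/∂p = 36(p - 4)(p - 2)(p + 1) = 0 at p ∈ {-1, 2, 4}; ∂E/∂q = -6(q + 2) = 0 at q ∈ {-2}.
The Hessian is diagonal: diag(E_pp, E_qq). Second derivatives: E_pp(-1)=540, E_pp(2)=-216, E_pp(4)=360; E_qq(-2)=-6.
Local maxima occur where both diagonal entries negative: (2, -2). Count: 1.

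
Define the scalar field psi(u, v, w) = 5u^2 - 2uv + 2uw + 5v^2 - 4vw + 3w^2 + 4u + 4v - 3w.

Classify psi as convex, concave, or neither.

convex

psi is quadratic, so its Hessian is the constant matrix H = [[10, -2, 2], [-2, 10, -4], [2, -4, 6]].
Leading principal minors: 10, 96, 408.
All positive ⇒ H ≻ 0 ⇒ convex.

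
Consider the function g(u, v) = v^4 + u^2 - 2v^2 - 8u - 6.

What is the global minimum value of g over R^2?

-23

g(u,v) separates as P(u) + Q(v) − 6, so its minimum is min P + min Q − 6.
P'(u) = 2u - 8 vanishes at u ∈ {4}; Q'(v) = 4v(v - 1)(v + 1) vanishes at v ∈ {-1, 0, 1}.
Local minima of P (where P''>0): P(4)=-16. Local minima of Q: Q(-1)=-1, Q(1)=-1.
So the global minimum of g is P(4) + Q(-1) − 6 = -16 − 1 − 6 = -23, attained at (4, -1).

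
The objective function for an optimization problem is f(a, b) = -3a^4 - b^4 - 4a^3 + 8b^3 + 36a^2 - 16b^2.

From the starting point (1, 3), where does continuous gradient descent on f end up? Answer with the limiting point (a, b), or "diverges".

f is separable, so gradient descent decouples: a follows -∂f/∂a, b follows -∂f/∂b.
∂f/∂a = -12a(a - 2)(a + 3); at a=1 this is 48, so a decreases.
∂f/∂b = -4b(b - 4)(b - 2); at b=3 this is 12, so b decreases.
a converges to its nearest critical value 0 (a local min of the a-part); b converges to 2. The iterate converges to (0, 2).

(0, 2)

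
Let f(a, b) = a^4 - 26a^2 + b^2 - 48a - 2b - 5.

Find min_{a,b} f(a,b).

-358

f(a,b) separates as P(a) + Q(b) − 5, so its minimum is min P + min Q − 5.
P'(a) = 4(a - 4)(a + 1)(a + 3) vanishes at a ∈ {-3, -1, 4}; Q'(b) = 2b - 2 vanishes at b ∈ {1}.
Local minima of P (where P''>0): P(-3)=-9, P(4)=-352. Local minima of Q: Q(1)=-1.
So the global minimum of f is P(4) + Q(1) − 5 = -352 − 1 − 5 = -358, attained at (4, 1).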